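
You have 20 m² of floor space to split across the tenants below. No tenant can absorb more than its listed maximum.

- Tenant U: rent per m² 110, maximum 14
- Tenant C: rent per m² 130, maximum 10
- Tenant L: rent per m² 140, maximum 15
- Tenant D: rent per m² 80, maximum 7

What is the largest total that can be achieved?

Order the tenants by rent per m²: Tenant L 140 > Tenant C 130 > Tenant U 110 > Tenant D 80.
Give Tenant L 15 to hit its cap of 15 → 5 left.
Only 5 left; Tenant C takes them to reach 5.
Total = 130×5 + 140×15 = 2750.

2750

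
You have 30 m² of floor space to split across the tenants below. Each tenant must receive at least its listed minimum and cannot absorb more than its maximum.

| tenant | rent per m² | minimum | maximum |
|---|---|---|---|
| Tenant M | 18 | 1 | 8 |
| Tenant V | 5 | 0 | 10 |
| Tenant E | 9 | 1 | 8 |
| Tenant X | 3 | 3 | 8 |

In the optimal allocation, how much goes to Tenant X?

4

Meeting every minimum uses 1+0+1+3 = 5 m², leaving 25.
Highest rent per m² first: Tenant M 18 > Tenant E 9 > Tenant V 5 > Tenant X 3.
Give Tenant M 7 more to hit its cap of 8 → 18 left.
Tenant E: +7 to 8 (cap) → 11 left.
Tenant V takes 10 more to reach its cap of 10 → 1 left.
Only 1 left; Tenant X takes them to reach 4.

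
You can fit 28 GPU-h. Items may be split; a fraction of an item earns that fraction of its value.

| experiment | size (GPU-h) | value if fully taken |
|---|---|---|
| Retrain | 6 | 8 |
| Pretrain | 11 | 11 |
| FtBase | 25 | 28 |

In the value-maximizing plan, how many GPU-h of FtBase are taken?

22

Sort by value density: Retrain 8/6≈1.33, FtBase 28/25≈1.12, Pretrain 11/11≈1.
Retrain: take in full, 6 GPU-h for value 8 → 22 left.
Only 22 GPU-h remain; take 22/25 of FtBase for value 28×22/25 = 24.64.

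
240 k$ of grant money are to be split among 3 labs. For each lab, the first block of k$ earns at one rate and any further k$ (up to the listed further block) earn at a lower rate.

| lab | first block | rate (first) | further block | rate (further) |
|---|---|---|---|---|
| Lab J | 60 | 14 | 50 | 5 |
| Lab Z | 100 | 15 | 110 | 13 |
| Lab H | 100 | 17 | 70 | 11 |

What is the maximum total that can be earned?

Rank every tier by rate: Lab H/first 17 > Lab Z/first 15 > Lab J/first 14 > Lab Z/second 13 > Lab H/second 11 > Lab J/second 5.
Lab H/first (17): +100 — 140 left.
Lab Z first at 15: fill all 100 — 40 left.
Lab J/first: +40 of 60 at 14; pool empty.
Total = 17×100 + 15×100 + 14×40 = 3760.

3760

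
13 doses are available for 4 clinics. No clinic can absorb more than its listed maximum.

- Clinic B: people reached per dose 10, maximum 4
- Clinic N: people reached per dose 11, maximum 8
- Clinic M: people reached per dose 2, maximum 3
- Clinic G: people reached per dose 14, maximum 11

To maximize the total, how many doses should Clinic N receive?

2

Highest people reached per dose first: Clinic G 14 > Clinic N 11 > Clinic B 10 > Clinic M 2.
Clinic G: +11 to 11 (cap) ; 2 left.
Only 2 left; Clinic N takes them to reach 2.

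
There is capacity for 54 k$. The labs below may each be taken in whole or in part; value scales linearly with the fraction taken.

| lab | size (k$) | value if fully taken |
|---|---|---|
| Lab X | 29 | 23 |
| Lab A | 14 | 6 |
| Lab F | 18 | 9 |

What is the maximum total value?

35

Sort by value density: Lab X 23/29≈0.793, Lab F 9/18≈0.5, Lab A 6/14≈0.429.
All 29 k$ of Lab X fit (value 23) ; 25 remain.
Lab F: take in full, 18 k$ for value 9 ; 7 left.
Fill the last 7 k$ with part of Lab A: 7/14 of it earns 3.
Total value = 35.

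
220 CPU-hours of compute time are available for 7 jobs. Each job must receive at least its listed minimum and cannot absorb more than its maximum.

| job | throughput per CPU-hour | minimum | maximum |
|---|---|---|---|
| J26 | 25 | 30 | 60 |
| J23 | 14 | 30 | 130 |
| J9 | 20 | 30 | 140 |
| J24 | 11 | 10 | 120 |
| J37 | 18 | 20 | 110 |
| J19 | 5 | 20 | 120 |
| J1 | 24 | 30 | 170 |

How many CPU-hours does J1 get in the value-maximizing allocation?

Meeting every minimum uses 30+30+30+10+20+20+30 = 170 CPU-hours, leaving 50.
Rank by throughput per CPU-hour: J26 25 > J1 24 > J9 20 > J37 18 > J23 14 > J24 11 > J19 5.
Give J26 30 more to hit its cap of 60 — 20 left.
J1: +20 (room for 140) → 50. Pool exhausted.

50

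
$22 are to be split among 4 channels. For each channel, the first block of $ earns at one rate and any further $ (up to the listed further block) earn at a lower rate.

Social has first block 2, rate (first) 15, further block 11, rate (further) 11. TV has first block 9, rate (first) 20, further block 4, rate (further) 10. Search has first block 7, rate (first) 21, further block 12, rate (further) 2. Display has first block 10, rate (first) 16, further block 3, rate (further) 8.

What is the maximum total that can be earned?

423

Rank every tier by rate: Search/first 21 > TV/first 20 > Display/first 16 > Social/first 15 > Social/second 11 > TV/second 10 > Display/second 8 > Search/second 2.
Fill Search first block (7 at 21) ; 15 left.
TV first at 20: fill all 9 ; 6 left.
6 remain; put them into Display first at 16.
Total = 21×7 + 20×9 + 16×6 = 423.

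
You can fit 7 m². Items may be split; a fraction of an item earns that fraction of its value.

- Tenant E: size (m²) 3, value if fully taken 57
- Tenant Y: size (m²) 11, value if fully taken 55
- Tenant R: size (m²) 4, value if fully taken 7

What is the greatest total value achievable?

Rank by value-to-size ratio: Tenant E 57/3≈19, Tenant Y 55/11≈5, Tenant R 7/4≈1.75.
Tenant E: take in full, 3 m² for value 57 — 4 left.
Only 4 m² remain; take 4/11 of Tenant Y for value 55×4/11 = 20.
Total value = 77.

77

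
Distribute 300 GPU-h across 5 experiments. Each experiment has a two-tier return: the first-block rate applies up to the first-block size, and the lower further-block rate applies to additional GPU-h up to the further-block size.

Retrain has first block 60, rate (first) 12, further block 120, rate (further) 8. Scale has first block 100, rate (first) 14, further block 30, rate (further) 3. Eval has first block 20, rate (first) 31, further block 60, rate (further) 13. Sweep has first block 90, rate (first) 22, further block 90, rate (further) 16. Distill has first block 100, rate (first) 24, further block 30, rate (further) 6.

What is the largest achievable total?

Rank every tier by rate: Eval/first 31 > Distill/first 24 > Sweep/first 22 > Sweep/second 16 > Scale/first 14 > Eval/second 13 > Retrain/first 12 > Retrain/second 8 > Distill/second 6 > Scale/second 3.
Eval first at 31: fill all 20 ; 280 left.
Fill Distill first block (100 at 24) ; 180 left.
Sweep first at 22: fill all 90 ; 90 left.
Fill Sweep second block (90 at 16) ; 0 left.
Total = 31×20 + 24×100 + 22×90 + 16×90 = 6440.

6440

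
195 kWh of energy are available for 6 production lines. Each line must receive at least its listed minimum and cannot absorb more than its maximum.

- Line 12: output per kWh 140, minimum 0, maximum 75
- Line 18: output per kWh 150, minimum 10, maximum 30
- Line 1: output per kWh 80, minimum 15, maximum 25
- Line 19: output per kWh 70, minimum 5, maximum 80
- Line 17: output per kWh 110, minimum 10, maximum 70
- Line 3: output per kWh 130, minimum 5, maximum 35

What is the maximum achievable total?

24950

Meeting every minimum uses 0+10+15+5+10+5 = 45 kWh, leaving 150.
Highest output per kWh first: Line 18 150 > Line 12 140 > Line 3 130 > Line 17 110 > Line 1 80 > Line 19 70.
Line 18: +20 to 30 (cap) — 130 left.
Line 12: +75 to 75 (cap) — 55 left.
Line 3: +30 to 35 (cap) — 25 left.
Line 17: +25 (room for 60) → 35. Pool exhausted.
Total = 140×75 + 150×30 + 80×15 + 70×5 + 110×35 + 130×35 = 24950.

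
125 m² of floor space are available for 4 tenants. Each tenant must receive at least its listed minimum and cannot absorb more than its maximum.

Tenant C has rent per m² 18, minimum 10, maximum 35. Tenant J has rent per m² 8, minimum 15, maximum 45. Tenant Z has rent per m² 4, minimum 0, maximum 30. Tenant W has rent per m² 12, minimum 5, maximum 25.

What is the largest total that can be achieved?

Meeting every minimum uses 10+15+0+5 = 30 m², leaving 95.
Order the tenants by rent per m²: Tenant C 18 > Tenant W 12 > Tenant J 8 > Tenant Z 4.
Tenant C: +25 to 35 (cap) → 70 left.
Tenant W takes 20 more to reach its cap of 25 → 50 left.
Give Tenant J 30 more to hit its cap of 45 → 20 left.
Tenant Z has room for 30 more but only 20 remain, so it gets 20.
Total = 18×35 + 8×45 + 4×20 + 12×25 = 1370.

1370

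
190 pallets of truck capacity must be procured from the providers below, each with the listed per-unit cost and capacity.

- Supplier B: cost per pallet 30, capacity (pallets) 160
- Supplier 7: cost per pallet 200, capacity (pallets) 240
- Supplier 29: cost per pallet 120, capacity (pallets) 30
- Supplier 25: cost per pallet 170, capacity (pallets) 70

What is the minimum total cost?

Fill from the cheapest provider first.
Supplier B (30): use full 160 ; 30 pallets to go.
Supplier 29 (120): use full 30 ; 0 pallets to go.
Supplier 25, Supplier 7: unused.
Cost = 160×30 + 30×120 = 8400.

8400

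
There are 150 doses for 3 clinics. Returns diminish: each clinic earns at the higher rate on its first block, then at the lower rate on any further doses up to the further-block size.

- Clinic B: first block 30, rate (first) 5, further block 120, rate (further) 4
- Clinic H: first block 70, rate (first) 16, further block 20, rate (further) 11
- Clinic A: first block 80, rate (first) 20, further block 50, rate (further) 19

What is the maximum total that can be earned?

Order all 6 blocks by rate: Clinic A/first 20 > Clinic A/second 19 > Clinic H/first 16 > Clinic H/second 11 > Clinic B/first 5 > Clinic B/second 4.
Fill Clinic A first block (80 at 20) — 70 left.
Clinic A second at 19: fill all 50 — 20 left.
Clinic H first at 16: only 20 left, fill 20.
Total = 20×80 + 19×50 + 16×20 = 2870.

2870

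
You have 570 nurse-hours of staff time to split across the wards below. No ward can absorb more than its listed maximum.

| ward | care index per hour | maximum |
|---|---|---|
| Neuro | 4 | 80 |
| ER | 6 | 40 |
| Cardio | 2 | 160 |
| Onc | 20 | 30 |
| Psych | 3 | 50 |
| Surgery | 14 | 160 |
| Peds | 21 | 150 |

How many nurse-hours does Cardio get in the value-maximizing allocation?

60

Highest care index per hour first: Peds 21 > Onc 20 > Surgery 14 > ER 6 > Neuro 4 > Psych 3 > Cardio 2.
Give Peds 150 to hit its cap of 150 ; 420 left.
Onc: +30 to 30 (cap) ; 390 left.
Surgery: +160 to 160 (cap) ; 230 left.
ER takes 40 to reach its cap of 40 ; 190 left.
Neuro: +80 to 80 (cap) ; 110 left.
Give Psych 50 to hit its cap of 50 ; 60 left.
Only 60 left; Cardio takes them to reach 60.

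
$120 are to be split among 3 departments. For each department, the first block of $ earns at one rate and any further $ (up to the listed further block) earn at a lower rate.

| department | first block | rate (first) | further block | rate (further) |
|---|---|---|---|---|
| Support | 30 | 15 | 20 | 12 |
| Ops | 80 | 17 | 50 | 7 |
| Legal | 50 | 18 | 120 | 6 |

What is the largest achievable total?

Rank every tier by rate: Legal/T1 18 > Ops/T1 17 > Support/T1 15 > Support/T2 12 > Ops/T2 7 > Legal/T2 6.
Legal/T1 (18): +50 — 70 left.
Ops/T1: +70 of 80 at 17; pool empty.
Total = 18×50 + 17×70 = 2090.

2090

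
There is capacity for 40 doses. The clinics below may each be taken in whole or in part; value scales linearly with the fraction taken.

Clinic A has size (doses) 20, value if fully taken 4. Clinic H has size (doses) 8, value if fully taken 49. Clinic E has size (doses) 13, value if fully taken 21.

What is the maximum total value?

Sort by value density: Clinic H 49/8≈6.12, Clinic E 21/13≈1.62, Clinic A 4/20≈0.2.
All 8 doses of Clinic H fit (value 49) → 32 remain.
Clinic E: take in full, 13 doses for value 21 → 19 left.
19 doses left: a 19/20 share of Clinic A gives 4×19/20 = 3.8.
Total value = 73.8.

73.8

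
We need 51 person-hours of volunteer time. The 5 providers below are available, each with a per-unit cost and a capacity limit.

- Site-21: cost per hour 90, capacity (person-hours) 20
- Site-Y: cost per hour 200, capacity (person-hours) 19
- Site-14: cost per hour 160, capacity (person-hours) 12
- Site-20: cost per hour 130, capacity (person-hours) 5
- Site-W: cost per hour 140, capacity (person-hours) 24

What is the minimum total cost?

6130

Fill from the cheapest provider first.
Site-21 at 90: take all 20 person-hours — 31 still needed.
Take 5 from Site-20 at 130 — need 26 more.
Take 24 from Site-W at 140 — need 2 more.
Take 2 from Site-14 at 160 to finish.
Site-Y: unused.
Cost = 20×90 + 5×130 + 24×140 + 2×160 = 6130.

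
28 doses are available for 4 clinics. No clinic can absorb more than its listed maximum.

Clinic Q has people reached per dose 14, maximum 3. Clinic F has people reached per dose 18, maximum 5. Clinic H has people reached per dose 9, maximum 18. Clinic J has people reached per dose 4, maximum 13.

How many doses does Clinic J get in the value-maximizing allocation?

2

Highest people reached per dose first: Clinic F 18 > Clinic Q 14 > Clinic H 9 > Clinic J 4.
Clinic F: +5 to 5 (cap) → 23 left.
Clinic Q: +3 to 3 (cap) → 20 left.
Clinic H takes 18 to reach its cap of 18 → 2 left.
Clinic J: +2 (room for 13) → 2. Pool exhausted.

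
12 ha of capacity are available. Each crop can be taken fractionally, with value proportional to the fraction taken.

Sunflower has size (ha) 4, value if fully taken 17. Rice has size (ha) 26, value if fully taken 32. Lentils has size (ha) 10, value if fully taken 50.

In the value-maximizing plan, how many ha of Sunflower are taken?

Rank by value-to-size ratio: Lentils 50/10≈5, Sunflower 17/4≈4.25, Rice 32/26≈1.23.
Lentils: take in full, 10 ha for value 50 ; 2 left.
2 ha left: a 2/4 share of Sunflower gives 17×2/4 = 8.5.

2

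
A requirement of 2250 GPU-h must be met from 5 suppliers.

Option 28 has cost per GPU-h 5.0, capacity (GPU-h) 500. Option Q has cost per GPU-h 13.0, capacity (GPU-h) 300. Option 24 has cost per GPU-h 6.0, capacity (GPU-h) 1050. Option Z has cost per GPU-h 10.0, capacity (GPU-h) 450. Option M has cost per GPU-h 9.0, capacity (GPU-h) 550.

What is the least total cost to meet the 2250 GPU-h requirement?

15250

Use suppliers in increasing cost order.
Option 28 (5.0): use full 500 ; 1750 GPU-h to go.
Option 24 at 6.0: take all 1050 GPU-h ; 700 still needed.
Option M (9.0): use full 550 ; 150 GPU-h to go.
Take 150 from Option Z at 10.0 to finish.
Option Q: unused.
Cost = 500×5.0 + 1050×6.0 + 550×9.0 + 150×10.0 = 15250.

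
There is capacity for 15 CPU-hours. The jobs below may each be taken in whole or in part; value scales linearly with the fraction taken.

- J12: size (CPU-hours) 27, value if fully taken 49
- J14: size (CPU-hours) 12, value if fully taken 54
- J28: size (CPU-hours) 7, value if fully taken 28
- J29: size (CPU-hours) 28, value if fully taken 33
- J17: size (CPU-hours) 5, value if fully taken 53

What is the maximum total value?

98

Best value per unit of size first: J17 53/5≈10.6, J14 54/12≈4.5, J28 28/7≈4, J12 49/27≈1.81, J29 33/28≈1.18.
Take all of J17 (5 CPU-hours, value 53) ; 10 CPU-hours left.
10 CPU-hours left: a 10/12 share of J14 gives 54×10/12 = 45.
Total value = 98.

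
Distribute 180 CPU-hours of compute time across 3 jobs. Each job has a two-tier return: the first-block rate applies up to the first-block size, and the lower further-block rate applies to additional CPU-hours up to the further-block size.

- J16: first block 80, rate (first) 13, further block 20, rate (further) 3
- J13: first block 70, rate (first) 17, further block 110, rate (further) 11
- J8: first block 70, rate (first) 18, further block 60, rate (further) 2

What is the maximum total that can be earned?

Rank every tier by rate: J8/T1 18 > J13/T1 17 > J16/T1 13 > J13/T2 11 > J16/T2 3 > J8/T2 2.
Fill J8 T1 block (70 at 18) → 110 left.
Fill J13 T1 block (70 at 17) → 40 left.
J16 T1 at 13: only 40 left, fill 40.
Total = 18×70 + 17×70 + 13×40 = 2970.

2970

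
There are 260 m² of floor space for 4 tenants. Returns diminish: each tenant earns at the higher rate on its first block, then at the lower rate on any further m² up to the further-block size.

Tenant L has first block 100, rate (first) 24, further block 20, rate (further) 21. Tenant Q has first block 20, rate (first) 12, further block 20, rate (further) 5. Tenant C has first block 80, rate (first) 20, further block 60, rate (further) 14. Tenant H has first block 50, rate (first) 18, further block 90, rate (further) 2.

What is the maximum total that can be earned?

Treat each block as its own option and order by rate: Tenant L/tier1 24 > Tenant L/tier2 21 > Tenant C/tier1 20 > Tenant H/tier1 18 > Tenant C/tier2 14 > Tenant Q/tier1 12 > Tenant Q/tier2 5 > Tenant H/tier2 2.
Fill Tenant L tier1 block (100 at 24) ; 160 left.
Fill Tenant L tier2 block (20 at 21) ; 140 left.
Tenant C tier1 at 20: fill all 80 ; 60 left.
Tenant H/tier1 (18): +50 ; 10 left.
Tenant C/tier2: +10 of 60 at 14; pool empty.
Total = 24×100 + 21×20 + 20×80 + 18×50 + 14×10 = 5460.

5460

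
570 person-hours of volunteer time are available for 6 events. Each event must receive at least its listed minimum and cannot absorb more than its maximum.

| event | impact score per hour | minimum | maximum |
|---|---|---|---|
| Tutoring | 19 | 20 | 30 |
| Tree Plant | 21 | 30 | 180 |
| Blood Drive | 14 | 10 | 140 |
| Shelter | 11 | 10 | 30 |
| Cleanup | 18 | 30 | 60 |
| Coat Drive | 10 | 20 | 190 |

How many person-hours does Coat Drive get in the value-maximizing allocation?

Meeting every minimum uses 20+30+10+10+30+20 = 120 person-hours, leaving 450.
Highest impact score per hour first: Tree Plant 21 > Tutoring 19 > Cleanup 18 > Blood Drive 14 > Shelter 11 > Coat Drive 10.
Tree Plant takes 150 more to reach its cap of 180 ; 300 left.
Give Tutoring 10 more to hit its cap of 30 ; 290 left.
Give Cleanup 30 more to hit its cap of 60 ; 260 left.
Blood Drive: +130 to 140 (cap) ; 130 left.
Shelter: +20 to 30 (cap) ; 110 left.
Coat Drive has room for 170 more but only 110 remain, so it gets 130.

130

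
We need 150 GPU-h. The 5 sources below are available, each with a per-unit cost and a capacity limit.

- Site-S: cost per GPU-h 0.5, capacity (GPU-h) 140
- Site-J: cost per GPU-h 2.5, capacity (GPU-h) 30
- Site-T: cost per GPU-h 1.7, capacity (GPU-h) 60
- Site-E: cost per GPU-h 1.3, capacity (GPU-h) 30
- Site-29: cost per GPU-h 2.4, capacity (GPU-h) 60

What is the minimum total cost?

Use sources in increasing cost order.
Site-S at 0.5: take all 140 GPU-h — 10 still needed.
Site-E at 1.3: take 10 of its 30 — requirement met.
Site-T, Site-29, Site-J: unused.
Cost = 140×0.5 + 10×1.3 = 83.

83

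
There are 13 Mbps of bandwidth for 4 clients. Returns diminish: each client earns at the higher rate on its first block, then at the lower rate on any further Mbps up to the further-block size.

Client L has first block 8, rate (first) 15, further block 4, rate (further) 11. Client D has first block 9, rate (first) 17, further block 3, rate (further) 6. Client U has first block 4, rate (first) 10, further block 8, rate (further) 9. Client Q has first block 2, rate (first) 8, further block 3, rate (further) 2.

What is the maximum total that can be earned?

213

Order all 8 blocks by rate: Client D/T1 17 > Client L/T1 15 > Client L/T2 11 > Client U/T1 10 > Client U/T2 9 > Client Q/T1 8 > Client D/T2 6 > Client Q/T2 2.
Fill Client D T1 block (9 at 17) — 4 left.
Client L T1 at 15: only 4 left, fill 4.
Total = 17×9 + 15×4 = 213.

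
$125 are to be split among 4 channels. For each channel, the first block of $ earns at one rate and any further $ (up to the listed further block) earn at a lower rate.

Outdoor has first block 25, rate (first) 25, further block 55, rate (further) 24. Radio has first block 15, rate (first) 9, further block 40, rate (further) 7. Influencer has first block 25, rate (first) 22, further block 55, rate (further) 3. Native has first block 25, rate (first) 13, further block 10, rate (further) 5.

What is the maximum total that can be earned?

2755

Order all 8 blocks by rate: Outdoor/T1 25 > Outdoor/T2 24 > Influencer/T1 22 > Native/T1 13 > Radio/T1 9 > Radio/T2 7 > Native/T2 5 > Influencer/T2 3.
Outdoor/T1 (25): +25 — 100 left.
Outdoor T2 at 24: fill all 55 — 45 left.
Influencer/T1 (22): +25 — 20 left.
Native/T1: +20 of 25 at 13; pool empty.
Total = 25×25 + 24×55 + 22×25 + 13×20 = 2755.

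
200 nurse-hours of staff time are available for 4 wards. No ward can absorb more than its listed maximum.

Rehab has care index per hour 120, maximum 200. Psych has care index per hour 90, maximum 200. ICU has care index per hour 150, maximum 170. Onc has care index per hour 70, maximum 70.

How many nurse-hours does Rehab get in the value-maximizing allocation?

30

Rank by care index per hour: ICU 150 > Rehab 120 > Psych 90 > Onc 70.
Give ICU 170 to hit its cap of 170 → 30 left.
Only 30 left; Rehab takes them to reach 30.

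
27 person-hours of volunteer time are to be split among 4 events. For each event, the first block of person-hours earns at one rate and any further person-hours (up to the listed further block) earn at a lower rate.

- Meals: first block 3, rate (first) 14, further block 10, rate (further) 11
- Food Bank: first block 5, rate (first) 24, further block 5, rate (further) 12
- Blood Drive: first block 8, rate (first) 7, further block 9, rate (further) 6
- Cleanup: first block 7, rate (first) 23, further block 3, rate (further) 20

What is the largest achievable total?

487

Rank every tier by rate: Food Bank/T1 24 > Cleanup/T1 23 > Cleanup/T2 20 > Meals/T1 14 > Food Bank/T2 12 > Meals/T2 11 > Blood Drive/T1 7 > Blood Drive/T2 6.
Fill Food Bank T1 block (5 at 24) — 22 left.
Cleanup T1 at 23: fill all 7 — 15 left.
Cleanup/T2 (20): +3 — 12 left.
Meals/T1 (14): +3 — 9 left.
Food Bank/T2 (12): +5 — 4 left.
4 remain; put them into Meals T2 at 11.
Total = 24×5 + 23×7 + 20×3 + 14×3 + 12×5 + 11×4 = 487.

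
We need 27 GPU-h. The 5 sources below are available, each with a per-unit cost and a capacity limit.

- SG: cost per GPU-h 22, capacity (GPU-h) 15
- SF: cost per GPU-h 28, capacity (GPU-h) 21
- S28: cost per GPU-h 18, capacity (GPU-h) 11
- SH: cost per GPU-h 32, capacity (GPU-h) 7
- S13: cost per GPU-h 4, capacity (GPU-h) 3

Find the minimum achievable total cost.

Use sources in increasing cost order.
Take 3 from S13 at 4 → need 24 more.
S28 at 18: take all 11 GPU-h → 13 still needed.
SG (22): take the remaining 13 → done.
SF, SH: unused.
Cost = 3×4 + 11×18 + 13×22 = 496.

496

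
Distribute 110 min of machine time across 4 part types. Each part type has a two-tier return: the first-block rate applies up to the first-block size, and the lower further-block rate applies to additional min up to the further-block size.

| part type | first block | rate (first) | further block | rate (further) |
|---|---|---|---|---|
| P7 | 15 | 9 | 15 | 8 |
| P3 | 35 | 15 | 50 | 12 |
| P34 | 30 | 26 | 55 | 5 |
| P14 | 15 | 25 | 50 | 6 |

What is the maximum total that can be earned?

2040

Treat each block as its own option and order by rate: P34/tier1 26 > P14/tier1 25 > P3/tier1 15 > P3/tier2 12 > P7/tier1 9 > P7/tier2 8 > P14/tier2 6 > P34/tier2 5.
P34/tier1 (26): +30 — 80 left.
P14/tier1 (25): +15 — 65 left.
P3/tier1 (15): +35 — 30 left.
30 remain; put them into P3 tier2 at 12.
Total = 26×30 + 25×15 + 15×35 + 12×30 = 2040.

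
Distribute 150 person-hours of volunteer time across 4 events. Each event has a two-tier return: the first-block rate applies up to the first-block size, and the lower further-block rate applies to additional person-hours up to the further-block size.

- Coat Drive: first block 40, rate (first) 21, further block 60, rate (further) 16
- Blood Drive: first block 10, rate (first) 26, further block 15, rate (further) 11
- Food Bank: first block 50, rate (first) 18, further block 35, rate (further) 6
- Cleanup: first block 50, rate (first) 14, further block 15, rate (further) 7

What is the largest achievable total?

2800

Treat each block as its own option and order by rate: Blood Drive/first 26 > Coat Drive/first 21 > Food Bank/first 18 > Coat Drive/second 16 > Cleanup/first 14 > Blood Drive/second 11 > Cleanup/second 7 > Food Bank/second 6.
Fill Blood Drive first block (10 at 26) → 140 left.
Coat Drive/first (21): +40 → 100 left.
Food Bank first at 18: fill all 50 → 50 left.
Coat Drive second at 16: only 50 left, fill 50.
Total = 26×10 + 21×40 + 18×50 + 16×50 = 2800.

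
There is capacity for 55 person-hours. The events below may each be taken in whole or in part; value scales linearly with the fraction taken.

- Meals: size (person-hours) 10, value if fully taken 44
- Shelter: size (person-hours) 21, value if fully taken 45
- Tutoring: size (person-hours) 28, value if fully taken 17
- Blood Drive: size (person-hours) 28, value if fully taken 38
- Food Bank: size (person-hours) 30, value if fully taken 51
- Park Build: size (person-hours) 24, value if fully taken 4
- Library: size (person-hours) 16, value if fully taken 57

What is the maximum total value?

Best value per unit of size first: Meals 44/10≈4.4, Library 57/16≈3.56, Shelter 45/21≈2.14, Food Bank 51/30≈1.7, Blood Drive 38/28≈1.36, Tutoring 17/28≈0.607, Park Build 4/24≈0.167.
All 10 person-hours of Meals fit (value 44) ; 45 remain.
Take all of Library (16 person-hours, value 57) ; 29 person-hours left.
All 21 person-hours of Shelter fit (value 45) ; 8 remain.
8 person-hours left: a 8/30 share of Food Bank gives 51×8/30 = 13.6.
Total value = 159.6.

159.6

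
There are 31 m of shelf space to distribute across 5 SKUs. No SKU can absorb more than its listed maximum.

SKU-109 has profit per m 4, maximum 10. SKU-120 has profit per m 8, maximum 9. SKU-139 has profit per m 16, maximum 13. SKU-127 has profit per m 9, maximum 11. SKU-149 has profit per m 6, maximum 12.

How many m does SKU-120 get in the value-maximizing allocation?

7

Rank by profit per m: SKU-139 16 > SKU-127 9 > SKU-120 8 > SKU-149 6 > SKU-109 4.
SKU-139: +13 to 13 (cap) → 18 left.
SKU-127 takes 11 to reach its cap of 11 → 7 left.
SKU-120 has room for 9 but only 7 remain, so it gets 7.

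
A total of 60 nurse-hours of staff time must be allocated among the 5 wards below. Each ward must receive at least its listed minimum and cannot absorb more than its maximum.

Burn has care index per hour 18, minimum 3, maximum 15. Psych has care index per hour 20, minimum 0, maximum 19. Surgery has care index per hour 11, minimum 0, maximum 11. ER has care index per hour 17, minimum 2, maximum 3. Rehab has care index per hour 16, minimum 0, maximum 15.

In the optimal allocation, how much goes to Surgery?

Meeting every minimum uses 3+0+0+2+0 = 5 nurse-hours, leaving 55.
Order the wards by care index per hour: Psych 20 > Burn 18 > ER 17 > Rehab 16 > Surgery 11.
Psych takes 19 more to reach its cap of 19 — 36 left.
Burn: +12 to 15 (cap) — 24 left.
ER: +1 to 3 (cap) — 23 left.
Give Rehab 15 more to hit its cap of 15 — 8 left.
Surgery: +8 (room for 11) → 8. Pool exhausted.

8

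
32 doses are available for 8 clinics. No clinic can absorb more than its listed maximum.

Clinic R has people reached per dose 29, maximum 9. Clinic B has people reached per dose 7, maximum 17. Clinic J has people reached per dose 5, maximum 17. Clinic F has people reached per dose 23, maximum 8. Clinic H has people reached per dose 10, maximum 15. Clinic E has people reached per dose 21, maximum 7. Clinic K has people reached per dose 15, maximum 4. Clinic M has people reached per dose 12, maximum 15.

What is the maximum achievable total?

Order the clinics by people reached per dose: Clinic R 29 > Clinic F 23 > Clinic E 21 > Clinic K 15 > Clinic M 12 > Clinic H 10 > Clinic B 7 > Clinic J 5.
Clinic R: +9 to 9 (cap) — 23 left.
Give Clinic F 8 to hit its cap of 8 — 15 left.
Clinic E takes 7 to reach its cap of 7 — 8 left.
Clinic K: +4 to 4 (cap) — 4 left.
Clinic M: +4 (room for 15) → 4. Pool exhausted.
Total = 29×9 + 23×8 + 21×7 + 15×4 + 12×4 = 700.

700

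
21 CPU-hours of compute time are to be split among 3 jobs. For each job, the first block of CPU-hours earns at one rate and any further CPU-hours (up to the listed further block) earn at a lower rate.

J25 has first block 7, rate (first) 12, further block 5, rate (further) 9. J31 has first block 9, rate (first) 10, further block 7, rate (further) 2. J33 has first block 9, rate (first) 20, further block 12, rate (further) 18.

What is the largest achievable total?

396

Order all 6 blocks by rate: J33/T1 20 > J33/T2 18 > J25/T1 12 > J31/T1 10 > J25/T2 9 > J31/T2 2.
J33 T1 at 20: fill all 9 → 12 left.
Fill J33 T2 block (12 at 18) → 0 left.
Total = 20×9 + 18×12 = 396.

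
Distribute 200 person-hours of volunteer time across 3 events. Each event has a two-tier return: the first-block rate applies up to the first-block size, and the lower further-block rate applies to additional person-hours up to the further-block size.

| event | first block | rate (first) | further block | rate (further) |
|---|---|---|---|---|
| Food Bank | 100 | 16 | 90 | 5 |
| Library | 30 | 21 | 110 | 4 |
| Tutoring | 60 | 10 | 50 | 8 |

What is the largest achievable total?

2910

Order all 6 blocks by rate: Library/tier1 21 > Food Bank/tier1 16 > Tutoring/tier1 10 > Tutoring/tier2 8 > Food Bank/tier2 5 > Library/tier2 4.
Fill Library tier1 block (30 at 21) → 170 left.
Food Bank tier1 at 16: fill all 100 → 70 left.
Fill Tutoring tier1 block (60 at 10) → 10 left.
Tutoring/tier2: +10 of 50 at 8; pool empty.
Total = 21×30 + 16×100 + 10×60 + 8×10 = 2910.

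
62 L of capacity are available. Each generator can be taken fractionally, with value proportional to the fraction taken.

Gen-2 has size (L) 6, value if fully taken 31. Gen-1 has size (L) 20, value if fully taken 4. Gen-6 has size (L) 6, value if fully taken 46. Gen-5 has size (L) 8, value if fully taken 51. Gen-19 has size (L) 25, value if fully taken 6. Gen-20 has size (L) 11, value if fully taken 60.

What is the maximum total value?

195.2

Rank by value-to-size ratio: Gen-6 46/6≈7.67, Gen-5 51/8≈6.38, Gen-20 60/11≈5.45, Gen-2 31/6≈5.17, Gen-19 6/25≈0.24, Gen-1 4/20≈0.2.
Take all of Gen-6 (6 L, value 46) ; 56 L left.
Gen-5: take in full, 8 L for value 51 ; 48 left.
Take all of Gen-20 (11 L, value 60) ; 37 L left.
Take all of Gen-2 (6 L, value 31) ; 31 L left.
All 25 L of Gen-19 fit (value 6) ; 6 remain.
6 L left: a 6/20 share of Gen-1 gives 4×6/20 = 1.2.
Total value = 195.2.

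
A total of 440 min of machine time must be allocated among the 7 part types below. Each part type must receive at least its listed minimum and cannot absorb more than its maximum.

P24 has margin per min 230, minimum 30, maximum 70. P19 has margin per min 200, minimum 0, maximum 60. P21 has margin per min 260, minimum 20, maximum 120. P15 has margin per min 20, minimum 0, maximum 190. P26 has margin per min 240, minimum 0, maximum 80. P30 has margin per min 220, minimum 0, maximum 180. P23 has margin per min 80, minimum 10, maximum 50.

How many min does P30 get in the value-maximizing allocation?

160

Meeting every minimum uses 30+0+20+0+0+0+10 = 60 min, leaving 380.
Order the part types by margin per min: P21 260 > P26 240 > P24 230 > P30 220 > P19 200 > P23 80 > P15 20.
Give P21 100 more to hit its cap of 120 → 280 left.
P26: +80 to 80 (cap) → 200 left.
Give P24 40 more to hit its cap of 70 → 160 left.
Only 160 left; P30 takes them to reach 160.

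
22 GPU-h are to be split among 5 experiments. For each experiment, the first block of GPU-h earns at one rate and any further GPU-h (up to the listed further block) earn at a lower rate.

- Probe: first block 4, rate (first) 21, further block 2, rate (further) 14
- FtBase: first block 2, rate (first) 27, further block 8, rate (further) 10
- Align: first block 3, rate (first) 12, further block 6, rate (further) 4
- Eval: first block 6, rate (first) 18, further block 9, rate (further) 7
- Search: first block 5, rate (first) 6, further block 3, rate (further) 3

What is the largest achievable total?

360

Treat each block as its own option and order by rate: FtBase/T1 27 > Probe/T1 21 > Eval/T1 18 > Probe/T2 14 > Align/T1 12 > FtBase/T2 10 > Eval/T2 7 > Search/T1 6 > Align/T2 4 > Search/T2 3.
FtBase T1 at 27: fill all 2 ; 20 left.
Fill Probe T1 block (4 at 21) ; 16 left.
Eval T1 at 18: fill all 6 ; 10 left.
Probe/T2 (14): +2 ; 8 left.
Fill Align T1 block (3 at 12) ; 5 left.
FtBase/T2: +5 of 8 at 10; pool empty.
Total = 27×2 + 21×4 + 18×6 + 14×2 + 12×3 + 10×5 = 360.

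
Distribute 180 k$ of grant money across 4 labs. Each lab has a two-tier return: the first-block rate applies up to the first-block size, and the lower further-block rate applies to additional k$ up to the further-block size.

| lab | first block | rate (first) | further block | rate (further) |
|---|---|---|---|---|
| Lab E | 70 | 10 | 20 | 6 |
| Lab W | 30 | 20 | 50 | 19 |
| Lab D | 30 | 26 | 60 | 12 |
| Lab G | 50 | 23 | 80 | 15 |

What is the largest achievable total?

3780

Treat each block as its own option and order by rate: Lab D/T1 26 > Lab G/T1 23 > Lab W/T1 20 > Lab W/T2 19 > Lab G/T2 15 > Lab D/T2 12 > Lab E/T1 10 > Lab E/T2 6.
Lab D/T1 (26): +30 ; 150 left.
Lab G T1 at 23: fill all 50 ; 100 left.
Lab W/T1 (20): +30 ; 70 left.
Lab W/T2 (19): +50 ; 20 left.
20 remain; put them into Lab G T2 at 15.
Total = 26×30 + 23×50 + 20×30 + 19×50 + 15×20 = 3780.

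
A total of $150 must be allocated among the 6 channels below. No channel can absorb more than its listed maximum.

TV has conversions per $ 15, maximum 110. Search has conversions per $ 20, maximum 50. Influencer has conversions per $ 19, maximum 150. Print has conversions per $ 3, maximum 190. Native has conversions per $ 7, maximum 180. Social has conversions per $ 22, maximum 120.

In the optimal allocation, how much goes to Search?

30

Highest conversions per $ first: Social 22 > Search 20 > Influencer 19 > TV 15 > Native 7 > Print 3.
Give Social 120 to hit its cap of 120 — 30 left.
Search: +30 (room for 50) → 30. Pool exhausted.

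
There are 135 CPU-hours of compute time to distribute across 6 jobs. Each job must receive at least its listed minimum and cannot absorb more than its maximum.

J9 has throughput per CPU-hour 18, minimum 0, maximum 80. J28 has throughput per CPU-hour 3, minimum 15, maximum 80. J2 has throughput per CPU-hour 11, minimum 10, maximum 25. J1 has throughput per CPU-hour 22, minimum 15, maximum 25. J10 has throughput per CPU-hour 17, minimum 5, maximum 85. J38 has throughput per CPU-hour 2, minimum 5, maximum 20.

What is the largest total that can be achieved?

Meeting every minimum uses 0+15+10+15+5+5 = 50 CPU-hours, leaving 85.
Order the jobs by throughput per CPU-hour: J1 22 > J9 18 > J10 17 > J2 11 > J28 3 > J38 2.
J1: +10 to 25 (cap) → 75 left.
J9 has room for 80 more but only 75 remain, so it gets 75.
Total = 18×75 + 3×15 + 11×10 + 22×25 + 17×5 + 2×5 = 2150.

2150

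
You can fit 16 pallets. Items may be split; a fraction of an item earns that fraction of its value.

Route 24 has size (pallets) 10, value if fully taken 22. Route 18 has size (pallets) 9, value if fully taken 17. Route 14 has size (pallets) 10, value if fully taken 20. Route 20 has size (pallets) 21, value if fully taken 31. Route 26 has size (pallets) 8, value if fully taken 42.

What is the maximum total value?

59.6

Best value per unit of size first: Route 26 42/8≈5.25, Route 24 22/10≈2.2, Route 14 20/10≈2, Route 18 17/9≈1.89, Route 20 31/21≈1.48.
Take all of Route 26 (8 pallets, value 42) — 8 pallets left.
Only 8 pallets remain; take 8/10 of Route 24 for value 22×8/10 = 17.6.
Total value = 59.6.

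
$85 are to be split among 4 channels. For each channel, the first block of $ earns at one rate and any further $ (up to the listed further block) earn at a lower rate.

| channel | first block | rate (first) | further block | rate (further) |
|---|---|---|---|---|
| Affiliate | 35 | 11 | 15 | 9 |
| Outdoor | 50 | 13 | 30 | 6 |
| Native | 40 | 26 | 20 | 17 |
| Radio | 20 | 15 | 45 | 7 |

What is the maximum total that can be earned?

Rank every tier by rate: Native/T1 26 > Native/T2 17 > Radio/T1 15 > Outdoor/T1 13 > Affiliate/T1 11 > Affiliate/T2 9 > Radio/T2 7 > Outdoor/T2 6.
Native T1 at 26: fill all 40 → 45 left.
Native/T2 (17): +20 → 25 left.
Fill Radio T1 block (20 at 15) → 5 left.
Outdoor T1 at 13: only 5 left, fill 5.
Total = 26×40 + 17×20 + 15×20 + 13×5 = 1745.

1745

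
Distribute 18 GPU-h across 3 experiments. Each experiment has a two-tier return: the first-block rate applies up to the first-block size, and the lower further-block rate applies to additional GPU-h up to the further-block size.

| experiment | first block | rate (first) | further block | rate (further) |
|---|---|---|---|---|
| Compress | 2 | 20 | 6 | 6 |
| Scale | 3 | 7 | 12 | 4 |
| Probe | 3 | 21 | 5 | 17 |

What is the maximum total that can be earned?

239

Treat each block as its own option and order by rate: Probe/first 21 > Compress/first 20 > Probe/second 17 > Scale/first 7 > Compress/second 6 > Scale/second 4.
Fill Probe first block (3 at 21) ; 15 left.
Fill Compress first block (2 at 20) ; 13 left.
Fill Probe second block (5 at 17) ; 8 left.
Fill Scale first block (3 at 7) ; 5 left.
Compress/second: +5 of 6 at 6; pool empty.
Total = 21×3 + 20×2 + 17×5 + 7×3 + 6×5 = 239.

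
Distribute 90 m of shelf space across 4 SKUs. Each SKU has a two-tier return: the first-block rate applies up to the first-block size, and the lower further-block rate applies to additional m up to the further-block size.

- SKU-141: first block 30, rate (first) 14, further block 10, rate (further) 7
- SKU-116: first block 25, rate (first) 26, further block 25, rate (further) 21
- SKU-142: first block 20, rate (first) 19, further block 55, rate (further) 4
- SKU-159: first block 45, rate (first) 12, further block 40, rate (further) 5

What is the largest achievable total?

1835

Rank every tier by rate: SKU-116/tier1 26 > SKU-116/tier2 21 > SKU-142/tier1 19 > SKU-141/tier1 14 > SKU-159/tier1 12 > SKU-141/tier2 7 > SKU-159/tier2 5 > SKU-142/tier2 4.
SKU-116 tier1 at 26: fill all 25 → 65 left.
SKU-116/tier2 (21): +25 → 40 left.
SKU-142 tier1 at 19: fill all 20 → 20 left.
SKU-141/tier1: +20 of 30 at 14; pool empty.
Total = 26×25 + 21×25 + 19×20 + 14×20 = 1835.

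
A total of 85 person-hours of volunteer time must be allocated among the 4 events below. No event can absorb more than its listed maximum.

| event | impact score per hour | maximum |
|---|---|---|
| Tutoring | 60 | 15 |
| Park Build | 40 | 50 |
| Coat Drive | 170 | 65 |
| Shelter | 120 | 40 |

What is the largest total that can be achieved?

13450

Highest impact score per hour first: Coat Drive 170 > Shelter 120 > Tutoring 60 > Park Build 40.
Coat Drive takes 65 to reach its cap of 65 ; 20 left.
Shelter: +20 (room for 40) → 20. Pool exhausted.
Total = 170×65 + 120×20 = 13450.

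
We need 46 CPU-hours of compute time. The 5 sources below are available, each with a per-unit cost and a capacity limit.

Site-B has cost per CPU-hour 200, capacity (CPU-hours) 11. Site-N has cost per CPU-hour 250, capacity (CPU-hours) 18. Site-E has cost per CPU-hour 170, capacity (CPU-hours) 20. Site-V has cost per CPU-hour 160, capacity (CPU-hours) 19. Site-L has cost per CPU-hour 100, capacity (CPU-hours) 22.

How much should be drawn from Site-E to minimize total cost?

Cheapest first:
Site-L (100): use full 22 ; 24 CPU-hours to go.
Site-V (160): use full 19 ; 5 CPU-hours to go.
Take 5 from Site-E at 170 to finish.
Site-B, Site-N: unused.

5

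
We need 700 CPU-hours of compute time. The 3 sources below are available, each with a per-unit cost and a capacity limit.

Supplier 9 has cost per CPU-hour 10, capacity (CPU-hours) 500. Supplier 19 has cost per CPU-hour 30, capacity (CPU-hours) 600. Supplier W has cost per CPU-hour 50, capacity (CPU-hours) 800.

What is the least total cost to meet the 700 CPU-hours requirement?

11000

Fill from the cheapest source first.
Supplier 9 at 10: take all 500 CPU-hours ; 200 still needed.
Supplier 19 (30): take the remaining 200 ; done.
Supplier W: unused.
Cost = 500×10 + 200×30 = 11000.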